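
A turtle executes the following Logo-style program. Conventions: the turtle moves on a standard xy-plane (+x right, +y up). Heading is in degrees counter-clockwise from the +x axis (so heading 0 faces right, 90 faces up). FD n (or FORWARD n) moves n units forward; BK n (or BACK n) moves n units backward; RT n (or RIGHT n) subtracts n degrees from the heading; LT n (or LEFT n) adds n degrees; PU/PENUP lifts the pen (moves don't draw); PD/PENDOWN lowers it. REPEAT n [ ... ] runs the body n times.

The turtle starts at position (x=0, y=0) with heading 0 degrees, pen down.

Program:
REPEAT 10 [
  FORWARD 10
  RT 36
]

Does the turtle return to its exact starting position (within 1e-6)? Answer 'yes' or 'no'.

Answer: yes

Derivation:
Executing turtle program step by step:
Start: pos=(0,0), heading=0, pen down
REPEAT 10 [
  -- iteration 1/10 --
  FD 10: (0,0) -> (10,0) [heading=0, draw]
  RT 36: heading 0 -> 324
  -- iteration 2/10 --
  FD 10: (10,0) -> (18.09,-5.878) [heading=324, draw]
  RT 36: heading 324 -> 288
  -- iteration 3/10 --
  FD 10: (18.09,-5.878) -> (21.18,-15.388) [heading=288, draw]
  RT 36: heading 288 -> 252
  -- iteration 4/10 --
  FD 10: (21.18,-15.388) -> (18.09,-24.899) [heading=252, draw]
  RT 36: heading 252 -> 216
  -- iteration 5/10 --
  FD 10: (18.09,-24.899) -> (10,-30.777) [heading=216, draw]
  RT 36: heading 216 -> 180
  -- iteration 6/10 --
  FD 10: (10,-30.777) -> (0,-30.777) [heading=180, draw]
  RT 36: heading 180 -> 144
  -- iteration 7/10 --
  FD 10: (0,-30.777) -> (-8.09,-24.899) [heading=144, draw]
  RT 36: heading 144 -> 108
  -- iteration 8/10 --
  FD 10: (-8.09,-24.899) -> (-11.18,-15.388) [heading=108, draw]
  RT 36: heading 108 -> 72
  -- iteration 9/10 --
  FD 10: (-11.18,-15.388) -> (-8.09,-5.878) [heading=72, draw]
  RT 36: heading 72 -> 36
  -- iteration 10/10 --
  FD 10: (-8.09,-5.878) -> (0,0) [heading=36, draw]
  RT 36: heading 36 -> 0
]
Final: pos=(0,0), heading=0, 10 segment(s) drawn

Start position: (0, 0)
Final position: (0, 0)
Distance = 0; < 1e-6 -> CLOSED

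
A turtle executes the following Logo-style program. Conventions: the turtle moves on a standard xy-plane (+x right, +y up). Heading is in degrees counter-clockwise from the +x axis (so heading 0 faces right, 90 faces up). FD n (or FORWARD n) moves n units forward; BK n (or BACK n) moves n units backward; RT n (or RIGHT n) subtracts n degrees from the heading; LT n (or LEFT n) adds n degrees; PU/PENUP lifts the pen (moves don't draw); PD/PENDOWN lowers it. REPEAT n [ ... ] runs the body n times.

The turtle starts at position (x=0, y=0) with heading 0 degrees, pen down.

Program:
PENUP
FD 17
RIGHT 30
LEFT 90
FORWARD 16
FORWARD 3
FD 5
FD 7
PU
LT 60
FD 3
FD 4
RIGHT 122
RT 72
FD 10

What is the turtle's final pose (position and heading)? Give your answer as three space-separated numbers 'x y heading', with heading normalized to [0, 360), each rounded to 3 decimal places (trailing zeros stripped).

Executing turtle program step by step:
Start: pos=(0,0), heading=0, pen down
PU: pen up
FD 17: (0,0) -> (17,0) [heading=0, move]
RT 30: heading 0 -> 330
LT 90: heading 330 -> 60
FD 16: (17,0) -> (25,13.856) [heading=60, move]
FD 3: (25,13.856) -> (26.5,16.454) [heading=60, move]
FD 5: (26.5,16.454) -> (29,20.785) [heading=60, move]
FD 7: (29,20.785) -> (32.5,26.847) [heading=60, move]
PU: pen up
LT 60: heading 60 -> 120
FD 3: (32.5,26.847) -> (31,29.445) [heading=120, move]
FD 4: (31,29.445) -> (29,32.909) [heading=120, move]
RT 122: heading 120 -> 358
RT 72: heading 358 -> 286
FD 10: (29,32.909) -> (31.756,23.296) [heading=286, move]
Final: pos=(31.756,23.296), heading=286, 0 segment(s) drawn

Answer: 31.756 23.296 286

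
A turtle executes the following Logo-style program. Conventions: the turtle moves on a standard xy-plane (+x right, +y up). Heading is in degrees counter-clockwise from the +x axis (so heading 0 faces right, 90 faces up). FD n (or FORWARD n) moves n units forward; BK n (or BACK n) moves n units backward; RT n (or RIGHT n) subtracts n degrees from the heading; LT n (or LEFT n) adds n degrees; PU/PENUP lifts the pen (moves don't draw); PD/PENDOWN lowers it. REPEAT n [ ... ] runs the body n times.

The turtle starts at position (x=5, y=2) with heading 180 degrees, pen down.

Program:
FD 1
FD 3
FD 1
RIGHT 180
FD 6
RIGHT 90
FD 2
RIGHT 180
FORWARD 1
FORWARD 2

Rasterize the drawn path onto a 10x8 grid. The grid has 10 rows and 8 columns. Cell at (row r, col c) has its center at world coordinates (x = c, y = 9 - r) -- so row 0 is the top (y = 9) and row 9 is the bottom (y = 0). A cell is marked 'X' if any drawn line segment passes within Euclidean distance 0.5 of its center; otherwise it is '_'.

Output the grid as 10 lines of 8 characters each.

Answer: ________
________
________
________
________
________
______X_
XXXXXXX_
______X_
______X_

Derivation:
Segment 0: (5,2) -> (4,2)
Segment 1: (4,2) -> (1,2)
Segment 2: (1,2) -> (0,2)
Segment 3: (0,2) -> (6,2)
Segment 4: (6,2) -> (6,0)
Segment 5: (6,0) -> (6,1)
Segment 6: (6,1) -> (6,3)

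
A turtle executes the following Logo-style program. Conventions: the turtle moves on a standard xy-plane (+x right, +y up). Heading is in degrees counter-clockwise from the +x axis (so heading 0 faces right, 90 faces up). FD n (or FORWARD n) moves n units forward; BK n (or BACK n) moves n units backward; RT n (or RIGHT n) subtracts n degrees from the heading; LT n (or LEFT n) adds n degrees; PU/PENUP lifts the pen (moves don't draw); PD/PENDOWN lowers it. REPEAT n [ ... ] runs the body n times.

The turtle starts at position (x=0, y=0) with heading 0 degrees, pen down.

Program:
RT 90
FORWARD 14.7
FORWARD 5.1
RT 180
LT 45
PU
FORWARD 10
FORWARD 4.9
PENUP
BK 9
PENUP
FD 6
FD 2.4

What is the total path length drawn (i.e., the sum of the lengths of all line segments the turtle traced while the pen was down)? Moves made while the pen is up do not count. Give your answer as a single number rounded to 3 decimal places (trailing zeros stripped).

Answer: 19.8

Derivation:
Executing turtle program step by step:
Start: pos=(0,0), heading=0, pen down
RT 90: heading 0 -> 270
FD 14.7: (0,0) -> (0,-14.7) [heading=270, draw]
FD 5.1: (0,-14.7) -> (0,-19.8) [heading=270, draw]
RT 180: heading 270 -> 90
LT 45: heading 90 -> 135
PU: pen up
FD 10: (0,-19.8) -> (-7.071,-12.729) [heading=135, move]
FD 4.9: (-7.071,-12.729) -> (-10.536,-9.264) [heading=135, move]
PU: pen up
BK 9: (-10.536,-9.264) -> (-4.172,-15.628) [heading=135, move]
PU: pen up
FD 6: (-4.172,-15.628) -> (-8.415,-11.385) [heading=135, move]
FD 2.4: (-8.415,-11.385) -> (-10.112,-9.688) [heading=135, move]
Final: pos=(-10.112,-9.688), heading=135, 2 segment(s) drawn

Segment lengths:
  seg 1: (0,0) -> (0,-14.7), length = 14.7
  seg 2: (0,-14.7) -> (0,-19.8), length = 5.1
Total = 19.8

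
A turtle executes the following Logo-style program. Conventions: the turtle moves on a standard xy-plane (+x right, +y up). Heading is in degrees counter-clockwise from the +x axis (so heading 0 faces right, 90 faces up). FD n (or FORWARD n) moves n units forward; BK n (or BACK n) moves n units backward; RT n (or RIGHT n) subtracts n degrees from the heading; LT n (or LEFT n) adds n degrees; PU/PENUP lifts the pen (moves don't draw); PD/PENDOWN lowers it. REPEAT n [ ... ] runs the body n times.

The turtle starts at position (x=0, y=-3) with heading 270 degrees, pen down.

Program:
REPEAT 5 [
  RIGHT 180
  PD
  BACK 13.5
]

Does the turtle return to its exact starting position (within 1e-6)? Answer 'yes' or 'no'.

Answer: no

Derivation:
Executing turtle program step by step:
Start: pos=(0,-3), heading=270, pen down
REPEAT 5 [
  -- iteration 1/5 --
  RT 180: heading 270 -> 90
  PD: pen down
  BK 13.5: (0,-3) -> (0,-16.5) [heading=90, draw]
  -- iteration 2/5 --
  RT 180: heading 90 -> 270
  PD: pen down
  BK 13.5: (0,-16.5) -> (0,-3) [heading=270, draw]
  -- iteration 3/5 --
  RT 180: heading 270 -> 90
  PD: pen down
  BK 13.5: (0,-3) -> (0,-16.5) [heading=90, draw]
  -- iteration 4/5 --
  RT 180: heading 90 -> 270
  PD: pen down
  BK 13.5: (0,-16.5) -> (0,-3) [heading=270, draw]
  -- iteration 5/5 --
  RT 180: heading 270 -> 90
  PD: pen down
  BK 13.5: (0,-3) -> (0,-16.5) [heading=90, draw]
]
Final: pos=(0,-16.5), heading=90, 5 segment(s) drawn

Start position: (0, -3)
Final position: (0, -16.5)
Distance = 13.5; >= 1e-6 -> NOT closed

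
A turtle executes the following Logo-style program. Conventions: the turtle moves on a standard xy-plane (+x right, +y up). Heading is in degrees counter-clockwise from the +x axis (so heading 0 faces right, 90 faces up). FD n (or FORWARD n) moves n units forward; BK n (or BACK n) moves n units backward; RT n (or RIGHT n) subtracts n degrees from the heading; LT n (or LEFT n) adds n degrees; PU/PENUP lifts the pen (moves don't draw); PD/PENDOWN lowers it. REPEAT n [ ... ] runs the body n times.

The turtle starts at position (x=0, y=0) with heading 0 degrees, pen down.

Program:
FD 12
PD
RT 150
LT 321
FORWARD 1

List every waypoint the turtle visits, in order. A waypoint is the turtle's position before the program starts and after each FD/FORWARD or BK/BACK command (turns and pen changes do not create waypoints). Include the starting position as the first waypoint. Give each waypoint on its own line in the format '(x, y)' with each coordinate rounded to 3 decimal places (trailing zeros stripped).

Executing turtle program step by step:
Start: pos=(0,0), heading=0, pen down
FD 12: (0,0) -> (12,0) [heading=0, draw]
PD: pen down
RT 150: heading 0 -> 210
LT 321: heading 210 -> 171
FD 1: (12,0) -> (11.012,0.156) [heading=171, draw]
Final: pos=(11.012,0.156), heading=171, 2 segment(s) drawn
Waypoints (3 total):
(0, 0)
(12, 0)
(11.012, 0.156)

Answer: (0, 0)
(12, 0)
(11.012, 0.156)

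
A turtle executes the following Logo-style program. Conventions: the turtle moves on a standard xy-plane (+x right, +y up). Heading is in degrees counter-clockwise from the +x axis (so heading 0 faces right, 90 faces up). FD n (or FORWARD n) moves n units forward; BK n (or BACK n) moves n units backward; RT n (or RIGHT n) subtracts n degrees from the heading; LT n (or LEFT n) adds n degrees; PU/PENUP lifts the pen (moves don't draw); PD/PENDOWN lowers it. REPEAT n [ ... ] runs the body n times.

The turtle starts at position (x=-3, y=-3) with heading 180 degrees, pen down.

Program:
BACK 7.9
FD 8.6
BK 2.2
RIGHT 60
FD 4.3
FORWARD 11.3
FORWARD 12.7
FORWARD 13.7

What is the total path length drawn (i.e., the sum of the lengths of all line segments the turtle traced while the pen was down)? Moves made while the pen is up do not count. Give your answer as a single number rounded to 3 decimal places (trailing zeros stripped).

Answer: 60.7

Derivation:
Executing turtle program step by step:
Start: pos=(-3,-3), heading=180, pen down
BK 7.9: (-3,-3) -> (4.9,-3) [heading=180, draw]
FD 8.6: (4.9,-3) -> (-3.7,-3) [heading=180, draw]
BK 2.2: (-3.7,-3) -> (-1.5,-3) [heading=180, draw]
RT 60: heading 180 -> 120
FD 4.3: (-1.5,-3) -> (-3.65,0.724) [heading=120, draw]
FD 11.3: (-3.65,0.724) -> (-9.3,10.51) [heading=120, draw]
FD 12.7: (-9.3,10.51) -> (-15.65,21.509) [heading=120, draw]
FD 13.7: (-15.65,21.509) -> (-22.5,33.373) [heading=120, draw]
Final: pos=(-22.5,33.373), heading=120, 7 segment(s) drawn

Segment lengths:
  seg 1: (-3,-3) -> (4.9,-3), length = 7.9
  seg 2: (4.9,-3) -> (-3.7,-3), length = 8.6
  seg 3: (-3.7,-3) -> (-1.5,-3), length = 2.2
  seg 4: (-1.5,-3) -> (-3.65,0.724), length = 4.3
  seg 5: (-3.65,0.724) -> (-9.3,10.51), length = 11.3
  seg 6: (-9.3,10.51) -> (-15.65,21.509), length = 12.7
  seg 7: (-15.65,21.509) -> (-22.5,33.373), length = 13.7
Total = 60.7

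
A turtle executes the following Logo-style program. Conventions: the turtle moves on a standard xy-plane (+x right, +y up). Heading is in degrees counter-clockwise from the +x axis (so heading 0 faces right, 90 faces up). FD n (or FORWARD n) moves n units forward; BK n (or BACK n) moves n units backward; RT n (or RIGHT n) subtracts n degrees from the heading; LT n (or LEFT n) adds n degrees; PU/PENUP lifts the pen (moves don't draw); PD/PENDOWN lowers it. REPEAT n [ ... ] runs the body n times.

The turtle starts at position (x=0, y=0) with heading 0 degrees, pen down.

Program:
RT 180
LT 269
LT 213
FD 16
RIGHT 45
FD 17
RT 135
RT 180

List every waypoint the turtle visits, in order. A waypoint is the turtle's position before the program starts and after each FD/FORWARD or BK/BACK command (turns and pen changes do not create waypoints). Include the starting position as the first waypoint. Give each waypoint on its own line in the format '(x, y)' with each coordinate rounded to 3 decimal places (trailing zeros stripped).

Executing turtle program step by step:
Start: pos=(0,0), heading=0, pen down
RT 180: heading 0 -> 180
LT 269: heading 180 -> 89
LT 213: heading 89 -> 302
FD 16: (0,0) -> (8.479,-13.569) [heading=302, draw]
RT 45: heading 302 -> 257
FD 17: (8.479,-13.569) -> (4.655,-30.133) [heading=257, draw]
RT 135: heading 257 -> 122
RT 180: heading 122 -> 302
Final: pos=(4.655,-30.133), heading=302, 2 segment(s) drawn
Waypoints (3 total):
(0, 0)
(8.479, -13.569)
(4.655, -30.133)

Answer: (0, 0)
(8.479, -13.569)
(4.655, -30.133)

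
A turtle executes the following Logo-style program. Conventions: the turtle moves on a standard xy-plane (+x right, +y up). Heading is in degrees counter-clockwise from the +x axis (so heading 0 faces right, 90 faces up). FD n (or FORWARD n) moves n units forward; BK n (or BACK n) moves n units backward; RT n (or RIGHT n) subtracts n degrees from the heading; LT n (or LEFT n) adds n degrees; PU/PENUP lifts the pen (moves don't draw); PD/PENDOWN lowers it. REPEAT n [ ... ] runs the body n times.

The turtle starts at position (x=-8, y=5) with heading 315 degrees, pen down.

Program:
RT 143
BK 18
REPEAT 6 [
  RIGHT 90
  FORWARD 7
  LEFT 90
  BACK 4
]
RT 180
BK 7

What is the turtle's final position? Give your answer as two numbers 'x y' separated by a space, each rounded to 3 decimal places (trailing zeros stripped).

Answer: 32.505 41.72

Derivation:
Executing turtle program step by step:
Start: pos=(-8,5), heading=315, pen down
RT 143: heading 315 -> 172
BK 18: (-8,5) -> (9.825,2.495) [heading=172, draw]
REPEAT 6 [
  -- iteration 1/6 --
  RT 90: heading 172 -> 82
  FD 7: (9.825,2.495) -> (10.799,9.427) [heading=82, draw]
  LT 90: heading 82 -> 172
  BK 4: (10.799,9.427) -> (14.76,8.87) [heading=172, draw]
  -- iteration 2/6 --
  RT 90: heading 172 -> 82
  FD 7: (14.76,8.87) -> (15.734,15.802) [heading=82, draw]
  LT 90: heading 82 -> 172
  BK 4: (15.734,15.802) -> (19.695,15.245) [heading=172, draw]
  -- iteration 3/6 --
  RT 90: heading 172 -> 82
  FD 7: (19.695,15.245) -> (20.67,22.177) [heading=82, draw]
  LT 90: heading 82 -> 172
  BK 4: (20.67,22.177) -> (24.631,21.62) [heading=172, draw]
  -- iteration 4/6 --
  RT 90: heading 172 -> 82
  FD 7: (24.631,21.62) -> (25.605,28.552) [heading=82, draw]
  LT 90: heading 82 -> 172
  BK 4: (25.605,28.552) -> (29.566,27.996) [heading=172, draw]
  -- iteration 5/6 --
  RT 90: heading 172 -> 82
  FD 7: (29.566,27.996) -> (30.54,34.927) [heading=82, draw]
  LT 90: heading 82 -> 172
  BK 4: (30.54,34.927) -> (34.501,34.371) [heading=172, draw]
  -- iteration 6/6 --
  RT 90: heading 172 -> 82
  FD 7: (34.501,34.371) -> (35.475,41.303) [heading=82, draw]
  LT 90: heading 82 -> 172
  BK 4: (35.475,41.303) -> (39.437,40.746) [heading=172, draw]
]
RT 180: heading 172 -> 352
BK 7: (39.437,40.746) -> (32.505,41.72) [heading=352, draw]
Final: pos=(32.505,41.72), heading=352, 14 segment(s) drawn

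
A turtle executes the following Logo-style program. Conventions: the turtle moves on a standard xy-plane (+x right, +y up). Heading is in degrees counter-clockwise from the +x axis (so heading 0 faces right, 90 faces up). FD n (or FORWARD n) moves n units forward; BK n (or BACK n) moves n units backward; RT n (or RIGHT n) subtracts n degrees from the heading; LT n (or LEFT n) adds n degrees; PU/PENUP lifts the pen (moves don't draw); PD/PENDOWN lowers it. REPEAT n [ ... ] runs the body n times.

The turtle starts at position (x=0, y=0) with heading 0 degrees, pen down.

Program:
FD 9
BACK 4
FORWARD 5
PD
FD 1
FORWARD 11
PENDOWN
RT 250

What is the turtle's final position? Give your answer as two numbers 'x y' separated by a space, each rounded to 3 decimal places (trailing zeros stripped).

Executing turtle program step by step:
Start: pos=(0,0), heading=0, pen down
FD 9: (0,0) -> (9,0) [heading=0, draw]
BK 4: (9,0) -> (5,0) [heading=0, draw]
FD 5: (5,0) -> (10,0) [heading=0, draw]
PD: pen down
FD 1: (10,0) -> (11,0) [heading=0, draw]
FD 11: (11,0) -> (22,0) [heading=0, draw]
PD: pen down
RT 250: heading 0 -> 110
Final: pos=(22,0), heading=110, 5 segment(s) drawn

Answer: 22 0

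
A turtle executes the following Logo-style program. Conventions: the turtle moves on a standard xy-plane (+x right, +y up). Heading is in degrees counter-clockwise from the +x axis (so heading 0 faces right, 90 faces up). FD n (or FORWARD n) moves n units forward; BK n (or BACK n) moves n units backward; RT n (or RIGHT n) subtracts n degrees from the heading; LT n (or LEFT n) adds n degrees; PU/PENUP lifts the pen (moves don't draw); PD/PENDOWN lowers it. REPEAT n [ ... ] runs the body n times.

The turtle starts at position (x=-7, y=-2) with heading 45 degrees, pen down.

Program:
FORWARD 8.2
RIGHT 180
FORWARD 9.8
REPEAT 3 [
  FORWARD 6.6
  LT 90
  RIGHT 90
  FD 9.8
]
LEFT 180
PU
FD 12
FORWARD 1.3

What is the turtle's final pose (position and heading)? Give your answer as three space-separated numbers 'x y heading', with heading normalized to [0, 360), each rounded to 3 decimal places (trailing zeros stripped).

Answer: -33.517 -28.517 45

Derivation:
Executing turtle program step by step:
Start: pos=(-7,-2), heading=45, pen down
FD 8.2: (-7,-2) -> (-1.202,3.798) [heading=45, draw]
RT 180: heading 45 -> 225
FD 9.8: (-1.202,3.798) -> (-8.131,-3.131) [heading=225, draw]
REPEAT 3 [
  -- iteration 1/3 --
  FD 6.6: (-8.131,-3.131) -> (-12.798,-7.798) [heading=225, draw]
  LT 90: heading 225 -> 315
  RT 90: heading 315 -> 225
  FD 9.8: (-12.798,-7.798) -> (-19.728,-14.728) [heading=225, draw]
  -- iteration 2/3 --
  FD 6.6: (-19.728,-14.728) -> (-24.395,-19.395) [heading=225, draw]
  LT 90: heading 225 -> 315
  RT 90: heading 315 -> 225
  FD 9.8: (-24.395,-19.395) -> (-31.324,-26.324) [heading=225, draw]
  -- iteration 3/3 --
  FD 6.6: (-31.324,-26.324) -> (-35.991,-30.991) [heading=225, draw]
  LT 90: heading 225 -> 315
  RT 90: heading 315 -> 225
  FD 9.8: (-35.991,-30.991) -> (-42.921,-37.921) [heading=225, draw]
]
LT 180: heading 225 -> 45
PU: pen up
FD 12: (-42.921,-37.921) -> (-34.436,-29.436) [heading=45, move]
FD 1.3: (-34.436,-29.436) -> (-33.517,-28.517) [heading=45, move]
Final: pos=(-33.517,-28.517), heading=45, 8 segment(s) drawn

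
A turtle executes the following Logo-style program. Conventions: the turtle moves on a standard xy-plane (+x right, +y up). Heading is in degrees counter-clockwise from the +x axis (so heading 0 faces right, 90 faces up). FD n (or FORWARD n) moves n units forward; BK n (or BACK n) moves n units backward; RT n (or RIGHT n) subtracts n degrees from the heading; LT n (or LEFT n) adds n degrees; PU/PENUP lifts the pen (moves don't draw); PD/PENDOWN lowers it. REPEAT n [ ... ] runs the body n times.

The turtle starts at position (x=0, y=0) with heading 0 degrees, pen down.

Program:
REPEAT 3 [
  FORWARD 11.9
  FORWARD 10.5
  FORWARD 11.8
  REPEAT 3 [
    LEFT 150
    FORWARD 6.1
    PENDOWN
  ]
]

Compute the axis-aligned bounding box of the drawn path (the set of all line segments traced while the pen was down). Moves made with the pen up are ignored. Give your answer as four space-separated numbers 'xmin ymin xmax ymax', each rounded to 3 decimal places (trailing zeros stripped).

Executing turtle program step by step:
Start: pos=(0,0), heading=0, pen down
REPEAT 3 [
  -- iteration 1/3 --
  FD 11.9: (0,0) -> (11.9,0) [heading=0, draw]
  FD 10.5: (11.9,0) -> (22.4,0) [heading=0, draw]
  FD 11.8: (22.4,0) -> (34.2,0) [heading=0, draw]
  REPEAT 3 [
    -- iteration 1/3 --
    LT 150: heading 0 -> 150
    FD 6.1: (34.2,0) -> (28.917,3.05) [heading=150, draw]
    PD: pen down
    -- iteration 2/3 --
    LT 150: heading 150 -> 300
    FD 6.1: (28.917,3.05) -> (31.967,-2.233) [heading=300, draw]
    PD: pen down
    -- iteration 3/3 --
    LT 150: heading 300 -> 90
    FD 6.1: (31.967,-2.233) -> (31.967,3.867) [heading=90, draw]
    PD: pen down
  ]
  -- iteration 2/3 --
  FD 11.9: (31.967,3.867) -> (31.967,15.767) [heading=90, draw]
  FD 10.5: (31.967,15.767) -> (31.967,26.267) [heading=90, draw]
  FD 11.8: (31.967,26.267) -> (31.967,38.067) [heading=90, draw]
  REPEAT 3 [
    -- iteration 1/3 --
    LT 150: heading 90 -> 240
    FD 6.1: (31.967,38.067) -> (28.917,32.784) [heading=240, draw]
    PD: pen down
    -- iteration 2/3 --
    LT 150: heading 240 -> 30
    FD 6.1: (28.917,32.784) -> (34.2,35.834) [heading=30, draw]
    PD: pen down
    -- iteration 3/3 --
    LT 150: heading 30 -> 180
    FD 6.1: (34.2,35.834) -> (28.1,35.834) [heading=180, draw]
    PD: pen down
  ]
  -- iteration 3/3 --
  FD 11.9: (28.1,35.834) -> (16.2,35.834) [heading=180, draw]
  FD 10.5: (16.2,35.834) -> (5.7,35.834) [heading=180, draw]
  FD 11.8: (5.7,35.834) -> (-6.1,35.834) [heading=180, draw]
  REPEAT 3 [
    -- iteration 1/3 --
    LT 150: heading 180 -> 330
    FD 6.1: (-6.1,35.834) -> (-0.817,32.784) [heading=330, draw]
    PD: pen down
    -- iteration 2/3 --
    LT 150: heading 330 -> 120
    FD 6.1: (-0.817,32.784) -> (-3.867,38.067) [heading=120, draw]
    PD: pen down
    -- iteration 3/3 --
    LT 150: heading 120 -> 270
    FD 6.1: (-3.867,38.067) -> (-3.867,31.967) [heading=270, draw]
    PD: pen down
  ]
]
Final: pos=(-3.867,31.967), heading=270, 18 segment(s) drawn

Segment endpoints: x in {-6.1, -3.867, -3.867, -0.817, 0, 5.7, 11.9, 16.2, 22.4, 28.1, 28.917, 28.917, 31.967, 31.967, 31.967, 31.967, 31.967, 34.2, 34.2}, y in {-2.233, 0, 3.05, 3.867, 15.767, 26.267, 31.967, 32.784, 32.784, 35.834, 35.834, 35.834, 35.834, 35.834, 38.067, 38.067}
xmin=-6.1, ymin=-2.233, xmax=34.2, ymax=38.067

Answer: -6.1 -2.233 34.2 38.067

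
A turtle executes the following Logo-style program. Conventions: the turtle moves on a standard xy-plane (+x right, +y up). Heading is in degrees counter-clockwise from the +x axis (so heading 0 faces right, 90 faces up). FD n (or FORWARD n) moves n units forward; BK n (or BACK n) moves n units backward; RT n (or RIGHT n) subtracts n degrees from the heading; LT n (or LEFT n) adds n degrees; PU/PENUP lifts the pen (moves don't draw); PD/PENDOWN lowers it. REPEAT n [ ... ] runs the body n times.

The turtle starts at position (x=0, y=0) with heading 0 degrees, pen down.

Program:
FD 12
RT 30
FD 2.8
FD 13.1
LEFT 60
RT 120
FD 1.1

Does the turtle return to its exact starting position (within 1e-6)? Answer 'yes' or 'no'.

Answer: no

Derivation:
Executing turtle program step by step:
Start: pos=(0,0), heading=0, pen down
FD 12: (0,0) -> (12,0) [heading=0, draw]
RT 30: heading 0 -> 330
FD 2.8: (12,0) -> (14.425,-1.4) [heading=330, draw]
FD 13.1: (14.425,-1.4) -> (25.77,-7.95) [heading=330, draw]
LT 60: heading 330 -> 30
RT 120: heading 30 -> 270
FD 1.1: (25.77,-7.95) -> (25.77,-9.05) [heading=270, draw]
Final: pos=(25.77,-9.05), heading=270, 4 segment(s) drawn

Start position: (0, 0)
Final position: (25.77, -9.05)
Distance = 27.313; >= 1e-6 -> NOT closed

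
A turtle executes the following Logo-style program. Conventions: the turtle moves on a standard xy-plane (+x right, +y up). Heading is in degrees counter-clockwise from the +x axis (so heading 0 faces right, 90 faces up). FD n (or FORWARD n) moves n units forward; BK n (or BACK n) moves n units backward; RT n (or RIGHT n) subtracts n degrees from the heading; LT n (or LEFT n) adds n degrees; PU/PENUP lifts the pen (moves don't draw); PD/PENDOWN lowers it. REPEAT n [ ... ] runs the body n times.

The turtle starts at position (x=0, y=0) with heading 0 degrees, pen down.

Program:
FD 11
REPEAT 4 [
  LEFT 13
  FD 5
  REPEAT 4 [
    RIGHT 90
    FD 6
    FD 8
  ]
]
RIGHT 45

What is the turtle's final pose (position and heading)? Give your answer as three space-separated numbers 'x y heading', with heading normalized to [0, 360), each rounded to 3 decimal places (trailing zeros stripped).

Answer: 27.33 10.403 7

Derivation:
Executing turtle program step by step:
Start: pos=(0,0), heading=0, pen down
FD 11: (0,0) -> (11,0) [heading=0, draw]
REPEAT 4 [
  -- iteration 1/4 --
  LT 13: heading 0 -> 13
  FD 5: (11,0) -> (15.872,1.125) [heading=13, draw]
  REPEAT 4 [
    -- iteration 1/4 --
    RT 90: heading 13 -> 283
    FD 6: (15.872,1.125) -> (17.222,-4.721) [heading=283, draw]
    FD 8: (17.222,-4.721) -> (19.021,-12.516) [heading=283, draw]
    -- iteration 2/4 --
    RT 90: heading 283 -> 193
    FD 6: (19.021,-12.516) -> (13.175,-13.866) [heading=193, draw]
    FD 8: (13.175,-13.866) -> (5.38,-15.666) [heading=193, draw]
    -- iteration 3/4 --
    RT 90: heading 193 -> 103
    FD 6: (5.38,-15.666) -> (4.03,-9.82) [heading=103, draw]
    FD 8: (4.03,-9.82) -> (2.231,-2.025) [heading=103, draw]
    -- iteration 4/4 --
    RT 90: heading 103 -> 13
    FD 6: (2.231,-2.025) -> (8.077,-0.675) [heading=13, draw]
    FD 8: (8.077,-0.675) -> (15.872,1.125) [heading=13, draw]
  ]
  -- iteration 2/4 --
  LT 13: heading 13 -> 26
  FD 5: (15.872,1.125) -> (20.366,3.317) [heading=26, draw]
  REPEAT 4 [
    -- iteration 1/4 --
    RT 90: heading 26 -> 296
    FD 6: (20.366,3.317) -> (22.996,-2.076) [heading=296, draw]
    FD 8: (22.996,-2.076) -> (26.503,-9.267) [heading=296, draw]
    -- iteration 2/4 --
    RT 90: heading 296 -> 206
    FD 6: (26.503,-9.267) -> (21.11,-11.897) [heading=206, draw]
    FD 8: (21.11,-11.897) -> (13.92,-15.404) [heading=206, draw]
    -- iteration 3/4 --
    RT 90: heading 206 -> 116
    FD 6: (13.92,-15.404) -> (11.29,-10.011) [heading=116, draw]
    FD 8: (11.29,-10.011) -> (7.783,-2.821) [heading=116, draw]
    -- iteration 4/4 --
    RT 90: heading 116 -> 26
    FD 6: (7.783,-2.821) -> (13.175,-0.19) [heading=26, draw]
    FD 8: (13.175,-0.19) -> (20.366,3.317) [heading=26, draw]
  ]
  -- iteration 3/4 --
  LT 13: heading 26 -> 39
  FD 5: (20.366,3.317) -> (24.252,6.463) [heading=39, draw]
  REPEAT 4 [
    -- iteration 1/4 --
    RT 90: heading 39 -> 309
    FD 6: (24.252,6.463) -> (28.027,1.8) [heading=309, draw]
    FD 8: (28.027,1.8) -> (33.062,-4.417) [heading=309, draw]
    -- iteration 2/4 --
    RT 90: heading 309 -> 219
    FD 6: (33.062,-4.417) -> (28.399,-8.193) [heading=219, draw]
    FD 8: (28.399,-8.193) -> (22.182,-13.227) [heading=219, draw]
    -- iteration 3/4 --
    RT 90: heading 219 -> 129
    FD 6: (22.182,-13.227) -> (18.406,-8.564) [heading=129, draw]
    FD 8: (18.406,-8.564) -> (13.372,-2.347) [heading=129, draw]
    -- iteration 4/4 --
    RT 90: heading 129 -> 39
    FD 6: (13.372,-2.347) -> (18.034,1.429) [heading=39, draw]
    FD 8: (18.034,1.429) -> (24.252,6.463) [heading=39, draw]
  ]
  -- iteration 4/4 --
  LT 13: heading 39 -> 52
  FD 5: (24.252,6.463) -> (27.33,10.403) [heading=52, draw]
  REPEAT 4 [
    -- iteration 1/4 --
    RT 90: heading 52 -> 322
    FD 6: (27.33,10.403) -> (32.058,6.709) [heading=322, draw]
    FD 8: (32.058,6.709) -> (38.362,1.784) [heading=322, draw]
    -- iteration 2/4 --
    RT 90: heading 322 -> 232
    FD 6: (38.362,1.784) -> (34.668,-2.944) [heading=232, draw]
    FD 8: (34.668,-2.944) -> (29.743,-9.248) [heading=232, draw]
    -- iteration 3/4 --
    RT 90: heading 232 -> 142
    FD 6: (29.743,-9.248) -> (25.015,-5.554) [heading=142, draw]
    FD 8: (25.015,-5.554) -> (18.711,-0.629) [heading=142, draw]
    -- iteration 4/4 --
    RT 90: heading 142 -> 52
    FD 6: (18.711,-0.629) -> (22.405,4.099) [heading=52, draw]
    FD 8: (22.405,4.099) -> (27.33,10.403) [heading=52, draw]
  ]
]
RT 45: heading 52 -> 7
Final: pos=(27.33,10.403), heading=7, 37 segment(s) drawn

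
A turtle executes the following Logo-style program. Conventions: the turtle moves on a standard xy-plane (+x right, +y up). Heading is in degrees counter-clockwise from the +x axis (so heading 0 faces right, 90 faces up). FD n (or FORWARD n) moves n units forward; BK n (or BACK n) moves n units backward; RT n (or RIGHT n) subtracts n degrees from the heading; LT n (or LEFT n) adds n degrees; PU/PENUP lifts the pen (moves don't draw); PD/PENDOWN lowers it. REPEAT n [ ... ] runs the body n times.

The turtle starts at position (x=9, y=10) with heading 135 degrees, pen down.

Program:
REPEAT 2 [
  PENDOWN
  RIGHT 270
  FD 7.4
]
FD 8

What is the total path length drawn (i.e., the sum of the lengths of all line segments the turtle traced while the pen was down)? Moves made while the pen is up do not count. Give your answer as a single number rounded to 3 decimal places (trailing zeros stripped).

Answer: 22.8

Derivation:
Executing turtle program step by step:
Start: pos=(9,10), heading=135, pen down
REPEAT 2 [
  -- iteration 1/2 --
  PD: pen down
  RT 270: heading 135 -> 225
  FD 7.4: (9,10) -> (3.767,4.767) [heading=225, draw]
  -- iteration 2/2 --
  PD: pen down
  RT 270: heading 225 -> 315
  FD 7.4: (3.767,4.767) -> (9,-0.465) [heading=315, draw]
]
FD 8: (9,-0.465) -> (14.657,-6.122) [heading=315, draw]
Final: pos=(14.657,-6.122), heading=315, 3 segment(s) drawn

Segment lengths:
  seg 1: (9,10) -> (3.767,4.767), length = 7.4
  seg 2: (3.767,4.767) -> (9,-0.465), length = 7.4
  seg 3: (9,-0.465) -> (14.657,-6.122), length = 8
Total = 22.8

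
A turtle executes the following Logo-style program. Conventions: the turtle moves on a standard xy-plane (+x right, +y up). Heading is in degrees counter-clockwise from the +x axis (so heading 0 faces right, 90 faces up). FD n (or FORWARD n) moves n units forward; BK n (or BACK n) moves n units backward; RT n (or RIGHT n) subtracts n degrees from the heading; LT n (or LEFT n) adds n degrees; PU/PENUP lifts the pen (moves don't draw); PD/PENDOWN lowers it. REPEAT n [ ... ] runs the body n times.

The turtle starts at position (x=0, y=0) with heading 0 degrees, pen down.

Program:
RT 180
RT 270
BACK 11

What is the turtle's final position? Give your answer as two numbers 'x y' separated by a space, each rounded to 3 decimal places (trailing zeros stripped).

Answer: 0 11

Derivation:
Executing turtle program step by step:
Start: pos=(0,0), heading=0, pen down
RT 180: heading 0 -> 180
RT 270: heading 180 -> 270
BK 11: (0,0) -> (0,11) [heading=270, draw]
Final: pos=(0,11), heading=270, 1 segment(s) drawn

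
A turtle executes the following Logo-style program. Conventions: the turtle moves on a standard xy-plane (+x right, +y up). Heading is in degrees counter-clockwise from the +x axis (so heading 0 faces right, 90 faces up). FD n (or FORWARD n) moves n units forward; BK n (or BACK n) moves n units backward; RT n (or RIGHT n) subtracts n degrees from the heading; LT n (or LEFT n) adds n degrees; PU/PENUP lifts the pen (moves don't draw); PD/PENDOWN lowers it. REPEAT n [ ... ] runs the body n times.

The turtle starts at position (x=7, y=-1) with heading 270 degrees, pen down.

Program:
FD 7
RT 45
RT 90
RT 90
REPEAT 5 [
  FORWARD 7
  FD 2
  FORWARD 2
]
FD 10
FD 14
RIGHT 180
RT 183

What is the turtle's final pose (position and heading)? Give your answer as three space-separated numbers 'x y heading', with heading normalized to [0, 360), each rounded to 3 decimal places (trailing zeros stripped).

Answer: 62.861 47.861 42

Derivation:
Executing turtle program step by step:
Start: pos=(7,-1), heading=270, pen down
FD 7: (7,-1) -> (7,-8) [heading=270, draw]
RT 45: heading 270 -> 225
RT 90: heading 225 -> 135
RT 90: heading 135 -> 45
REPEAT 5 [
  -- iteration 1/5 --
  FD 7: (7,-8) -> (11.95,-3.05) [heading=45, draw]
  FD 2: (11.95,-3.05) -> (13.364,-1.636) [heading=45, draw]
  FD 2: (13.364,-1.636) -> (14.778,-0.222) [heading=45, draw]
  -- iteration 2/5 --
  FD 7: (14.778,-0.222) -> (19.728,4.728) [heading=45, draw]
  FD 2: (19.728,4.728) -> (21.142,6.142) [heading=45, draw]
  FD 2: (21.142,6.142) -> (22.556,7.556) [heading=45, draw]
  -- iteration 3/5 --
  FD 7: (22.556,7.556) -> (27.506,12.506) [heading=45, draw]
  FD 2: (27.506,12.506) -> (28.92,13.92) [heading=45, draw]
  FD 2: (28.92,13.92) -> (30.335,15.335) [heading=45, draw]
  -- iteration 4/5 --
  FD 7: (30.335,15.335) -> (35.284,20.284) [heading=45, draw]
  FD 2: (35.284,20.284) -> (36.698,21.698) [heading=45, draw]
  FD 2: (36.698,21.698) -> (38.113,23.113) [heading=45, draw]
  -- iteration 5/5 --
  FD 7: (38.113,23.113) -> (43.062,28.062) [heading=45, draw]
  FD 2: (43.062,28.062) -> (44.477,29.477) [heading=45, draw]
  FD 2: (44.477,29.477) -> (45.891,30.891) [heading=45, draw]
]
FD 10: (45.891,30.891) -> (52.962,37.962) [heading=45, draw]
FD 14: (52.962,37.962) -> (62.861,47.861) [heading=45, draw]
RT 180: heading 45 -> 225
RT 183: heading 225 -> 42
Final: pos=(62.861,47.861), heading=42, 18 segment(s) drawn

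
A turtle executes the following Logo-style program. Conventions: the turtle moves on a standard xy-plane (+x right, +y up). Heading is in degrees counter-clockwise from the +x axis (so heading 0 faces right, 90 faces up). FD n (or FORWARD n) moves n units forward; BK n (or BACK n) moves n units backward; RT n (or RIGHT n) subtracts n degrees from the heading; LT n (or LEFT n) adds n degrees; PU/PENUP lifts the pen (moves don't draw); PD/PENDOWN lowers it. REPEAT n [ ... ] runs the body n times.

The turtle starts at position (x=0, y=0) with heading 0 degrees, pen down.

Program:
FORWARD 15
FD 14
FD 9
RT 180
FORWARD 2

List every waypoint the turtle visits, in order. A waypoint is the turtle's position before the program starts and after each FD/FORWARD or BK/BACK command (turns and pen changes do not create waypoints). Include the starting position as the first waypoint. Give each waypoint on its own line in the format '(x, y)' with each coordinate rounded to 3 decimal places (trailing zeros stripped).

Executing turtle program step by step:
Start: pos=(0,0), heading=0, pen down
FD 15: (0,0) -> (15,0) [heading=0, draw]
FD 14: (15,0) -> (29,0) [heading=0, draw]
FD 9: (29,0) -> (38,0) [heading=0, draw]
RT 180: heading 0 -> 180
FD 2: (38,0) -> (36,0) [heading=180, draw]
Final: pos=(36,0), heading=180, 4 segment(s) drawn
Waypoints (5 total):
(0, 0)
(15, 0)
(29, 0)
(38, 0)
(36, 0)

Answer: (0, 0)
(15, 0)
(29, 0)
(38, 0)
(36, 0)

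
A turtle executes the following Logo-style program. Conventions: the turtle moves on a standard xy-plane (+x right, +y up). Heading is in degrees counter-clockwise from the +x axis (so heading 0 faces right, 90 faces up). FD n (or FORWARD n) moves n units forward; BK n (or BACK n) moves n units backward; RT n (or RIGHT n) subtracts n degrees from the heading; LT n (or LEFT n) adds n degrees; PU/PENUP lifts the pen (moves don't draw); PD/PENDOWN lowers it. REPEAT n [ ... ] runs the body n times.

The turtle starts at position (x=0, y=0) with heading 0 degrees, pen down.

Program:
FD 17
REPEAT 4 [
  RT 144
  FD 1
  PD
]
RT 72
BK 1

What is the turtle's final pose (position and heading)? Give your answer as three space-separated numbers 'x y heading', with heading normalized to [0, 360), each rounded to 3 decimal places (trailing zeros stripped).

Executing turtle program step by step:
Start: pos=(0,0), heading=0, pen down
FD 17: (0,0) -> (17,0) [heading=0, draw]
REPEAT 4 [
  -- iteration 1/4 --
  RT 144: heading 0 -> 216
  FD 1: (17,0) -> (16.191,-0.588) [heading=216, draw]
  PD: pen down
  -- iteration 2/4 --
  RT 144: heading 216 -> 72
  FD 1: (16.191,-0.588) -> (16.5,0.363) [heading=72, draw]
  PD: pen down
  -- iteration 3/4 --
  RT 144: heading 72 -> 288
  FD 1: (16.5,0.363) -> (16.809,-0.588) [heading=288, draw]
  PD: pen down
  -- iteration 4/4 --
  RT 144: heading 288 -> 144
  FD 1: (16.809,-0.588) -> (16,0) [heading=144, draw]
  PD: pen down
]
RT 72: heading 144 -> 72
BK 1: (16,0) -> (15.691,-0.951) [heading=72, draw]
Final: pos=(15.691,-0.951), heading=72, 6 segment(s) drawn

Answer: 15.691 -0.951 72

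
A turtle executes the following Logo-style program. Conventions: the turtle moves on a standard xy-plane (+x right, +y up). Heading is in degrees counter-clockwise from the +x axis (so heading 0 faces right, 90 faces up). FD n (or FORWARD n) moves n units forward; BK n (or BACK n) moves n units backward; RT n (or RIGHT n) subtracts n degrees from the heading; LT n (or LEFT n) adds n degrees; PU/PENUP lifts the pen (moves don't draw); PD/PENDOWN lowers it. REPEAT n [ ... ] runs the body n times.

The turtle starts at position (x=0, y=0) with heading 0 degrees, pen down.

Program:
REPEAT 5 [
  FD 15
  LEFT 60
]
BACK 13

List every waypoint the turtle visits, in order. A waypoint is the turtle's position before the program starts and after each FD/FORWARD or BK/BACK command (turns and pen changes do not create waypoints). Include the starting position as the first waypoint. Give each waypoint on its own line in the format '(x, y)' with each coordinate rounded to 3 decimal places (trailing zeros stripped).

Answer: (0, 0)
(15, 0)
(22.5, 12.99)
(15, 25.981)
(0, 25.981)
(-7.5, 12.99)
(-14, 24.249)

Derivation:
Executing turtle program step by step:
Start: pos=(0,0), heading=0, pen down
REPEAT 5 [
  -- iteration 1/5 --
  FD 15: (0,0) -> (15,0) [heading=0, draw]
  LT 60: heading 0 -> 60
  -- iteration 2/5 --
  FD 15: (15,0) -> (22.5,12.99) [heading=60, draw]
  LT 60: heading 60 -> 120
  -- iteration 3/5 --
  FD 15: (22.5,12.99) -> (15,25.981) [heading=120, draw]
  LT 60: heading 120 -> 180
  -- iteration 4/5 --
  FD 15: (15,25.981) -> (0,25.981) [heading=180, draw]
  LT 60: heading 180 -> 240
  -- iteration 5/5 --
  FD 15: (0,25.981) -> (-7.5,12.99) [heading=240, draw]
  LT 60: heading 240 -> 300
]
BK 13: (-7.5,12.99) -> (-14,24.249) [heading=300, draw]
Final: pos=(-14,24.249), heading=300, 6 segment(s) drawn
Waypoints (7 total):
(0, 0)
(15, 0)
(22.5, 12.99)
(15, 25.981)
(0, 25.981)
(-7.5, 12.99)
(-14, 24.249)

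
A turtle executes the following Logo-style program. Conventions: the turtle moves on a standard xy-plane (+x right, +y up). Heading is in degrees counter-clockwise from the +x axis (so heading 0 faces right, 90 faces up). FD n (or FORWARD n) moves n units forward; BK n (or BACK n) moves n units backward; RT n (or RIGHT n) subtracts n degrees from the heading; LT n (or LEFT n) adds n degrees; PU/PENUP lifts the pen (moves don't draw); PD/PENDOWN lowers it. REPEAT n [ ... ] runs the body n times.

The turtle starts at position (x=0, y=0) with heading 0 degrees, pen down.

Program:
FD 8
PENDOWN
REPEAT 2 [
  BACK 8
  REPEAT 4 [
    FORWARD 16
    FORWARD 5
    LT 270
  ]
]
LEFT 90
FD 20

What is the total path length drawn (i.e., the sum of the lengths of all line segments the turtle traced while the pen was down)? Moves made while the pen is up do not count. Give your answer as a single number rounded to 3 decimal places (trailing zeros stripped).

Answer: 212

Derivation:
Executing turtle program step by step:
Start: pos=(0,0), heading=0, pen down
FD 8: (0,0) -> (8,0) [heading=0, draw]
PD: pen down
REPEAT 2 [
  -- iteration 1/2 --
  BK 8: (8,0) -> (0,0) [heading=0, draw]
  REPEAT 4 [
    -- iteration 1/4 --
    FD 16: (0,0) -> (16,0) [heading=0, draw]
    FD 5: (16,0) -> (21,0) [heading=0, draw]
    LT 270: heading 0 -> 270
    -- iteration 2/4 --
    FD 16: (21,0) -> (21,-16) [heading=270, draw]
    FD 5: (21,-16) -> (21,-21) [heading=270, draw]
    LT 270: heading 270 -> 180
    -- iteration 3/4 --
    FD 16: (21,-21) -> (5,-21) [heading=180, draw]
    FD 5: (5,-21) -> (0,-21) [heading=180, draw]
    LT 270: heading 180 -> 90
    -- iteration 4/4 --
    FD 16: (0,-21) -> (0,-5) [heading=90, draw]
    FD 5: (0,-5) -> (0,0) [heading=90, draw]
    LT 270: heading 90 -> 0
  ]
  -- iteration 2/2 --
  BK 8: (0,0) -> (-8,0) [heading=0, draw]
  REPEAT 4 [
    -- iteration 1/4 --
    FD 16: (-8,0) -> (8,0) [heading=0, draw]
    FD 5: (8,0) -> (13,0) [heading=0, draw]
    LT 270: heading 0 -> 270
    -- iteration 2/4 --
    FD 16: (13,0) -> (13,-16) [heading=270, draw]
    FD 5: (13,-16) -> (13,-21) [heading=270, draw]
    LT 270: heading 270 -> 180
    -- iteration 3/4 --
    FD 16: (13,-21) -> (-3,-21) [heading=180, draw]
    FD 5: (-3,-21) -> (-8,-21) [heading=180, draw]
    LT 270: heading 180 -> 90
    -- iteration 4/4 --
    FD 16: (-8,-21) -> (-8,-5) [heading=90, draw]
    FD 5: (-8,-5) -> (-8,0) [heading=90, draw]
    LT 270: heading 90 -> 0
  ]
]
LT 90: heading 0 -> 90
FD 20: (-8,0) -> (-8,20) [heading=90, draw]
Final: pos=(-8,20), heading=90, 20 segment(s) drawn

Segment lengths:
  seg 1: (0,0) -> (8,0), length = 8
  seg 2: (8,0) -> (0,0), length = 8
  seg 3: (0,0) -> (16,0), length = 16
  seg 4: (16,0) -> (21,0), length = 5
  seg 5: (21,0) -> (21,-16), length = 16
  seg 6: (21,-16) -> (21,-21), length = 5
  seg 7: (21,-21) -> (5,-21), length = 16
  seg 8: (5,-21) -> (0,-21), length = 5
  seg 9: (0,-21) -> (0,-5), length = 16
  seg 10: (0,-5) -> (0,0), length = 5
  seg 11: (0,0) -> (-8,0), length = 8
  seg 12: (-8,0) -> (8,0), length = 16
  seg 13: (8,0) -> (13,0), length = 5
  seg 14: (13,0) -> (13,-16), length = 16
  seg 15: (13,-16) -> (13,-21), length = 5
  seg 16: (13,-21) -> (-3,-21), length = 16
  seg 17: (-3,-21) -> (-8,-21), length = 5
  seg 18: (-8,-21) -> (-8,-5), length = 16
  seg 19: (-8,-5) -> (-8,0), length = 5
  seg 20: (-8,0) -> (-8,20), length = 20
Total = 212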